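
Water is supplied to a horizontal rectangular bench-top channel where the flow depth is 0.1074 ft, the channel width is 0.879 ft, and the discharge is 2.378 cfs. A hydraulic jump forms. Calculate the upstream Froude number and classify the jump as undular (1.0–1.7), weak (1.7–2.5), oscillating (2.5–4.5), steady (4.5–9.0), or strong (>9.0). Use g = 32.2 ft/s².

q = Q/b = 2.378/0.879 = 2.705 ft²/s; V₁ = q/y₁ = 25.19 ft/s. Fr₁ = V₁/√(g·y₁) = 13.55.
Fr₁ = 13.55 lies in the strong range.

Fr₁ = 13.55; strong jump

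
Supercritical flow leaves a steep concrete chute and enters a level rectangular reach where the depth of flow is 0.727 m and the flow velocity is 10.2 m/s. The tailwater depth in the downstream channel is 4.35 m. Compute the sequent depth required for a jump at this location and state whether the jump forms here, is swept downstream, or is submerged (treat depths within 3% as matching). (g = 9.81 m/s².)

y₂ = 3.58 m; the jump is submerged

Fr₁ = V₁/√(g·y₁) = 10.2/√(9.81×0.727) = 3.82.
Conjugate-depth relation: y₂/y₁ = ½[√(1 + 8Fr₁²) − 1] = ½[√117.7 − 1] = 4.92.
y₂ = 4.92 × 0.727 = 3.58 m.
Tailwater y_tw = 4.35 m: y_tw > y₂, so the jump is submerged.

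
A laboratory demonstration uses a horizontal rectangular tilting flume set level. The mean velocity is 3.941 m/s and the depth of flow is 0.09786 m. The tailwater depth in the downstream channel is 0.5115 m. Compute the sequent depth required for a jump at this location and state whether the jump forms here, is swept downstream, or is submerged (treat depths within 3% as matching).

y₂ = 0.5099 m; the jump forms here

Fr₁ = V₁/√(g·y₁) = 3.941/√(9.81×0.09786) = 4.022.
Sequent-depth ratio: y₂/y₁ = ½[√(1 + 8Fr₁²) − 1] = ½[√130.43 − 1] = 5.210.
y₂ = 5.210 × 0.09786 = 0.5099 m.
Tailwater y_tw = 0.5115 m: y_tw ≈ y₂, so the jump forms here.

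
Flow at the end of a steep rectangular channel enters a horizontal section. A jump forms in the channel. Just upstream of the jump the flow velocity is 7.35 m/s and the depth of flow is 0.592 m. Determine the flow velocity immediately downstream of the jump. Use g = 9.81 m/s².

Fr₁ = V₁/√(g·y₁) = 7.35/√(9.81×0.592) = 3.05.
Conjugate-depth relation: y₂/y₁ = ½[√(1 + 8Fr₁²) − 1] = ½[√75.42 − 1] = 3.84.
y₂ = 3.84 × 0.592 = 2.27 m.
q = V₁·y₁ = 7.35 × 0.592 = 4.35 m²/s.
V₂ = q/y₂ = 4.35/2.27 = 1.91 m/s.

V₂ = 1.91 m/s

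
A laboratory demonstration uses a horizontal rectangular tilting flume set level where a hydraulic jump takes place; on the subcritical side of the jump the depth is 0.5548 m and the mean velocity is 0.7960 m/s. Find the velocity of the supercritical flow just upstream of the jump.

Fr₂ = V₂/√(g·y₂) = 0.7960/√(9.81×0.5548) = 0.3412.
Since the conjugate-depth ratio holds either way, y₁/y₂ = ½[√(1 + 8Fr₂²) − 1] = ½[√1.9313 − 1] = 0.1949.
y₁ = 0.1949 × 0.5548 = 0.1081 m.
V₁ = q/y₁ = 0.4416/0.1081 = 4.085 m/s.

V₁ = 4.085 m/s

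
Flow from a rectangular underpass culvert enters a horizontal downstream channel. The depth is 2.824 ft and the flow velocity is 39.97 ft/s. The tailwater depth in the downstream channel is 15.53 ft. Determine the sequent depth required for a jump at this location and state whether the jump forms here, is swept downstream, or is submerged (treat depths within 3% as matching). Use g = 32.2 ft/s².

Fr₁ = V₁/√(g·y₁) = 39.97/√(32.2×2.824) = 4.192.
Conjugate-depth relation: y₂/y₁ = ½[√(1 + 8Fr₁²) − 1] = ½[√141.55 − 1] = 5.449.
y₂ = 5.449 × 2.824 = 15.39 ft.
Tailwater y_tw = 15.53 ft: y_tw ≈ y₂, so the jump forms here.

y₂ = 15.39 ft; the jump forms here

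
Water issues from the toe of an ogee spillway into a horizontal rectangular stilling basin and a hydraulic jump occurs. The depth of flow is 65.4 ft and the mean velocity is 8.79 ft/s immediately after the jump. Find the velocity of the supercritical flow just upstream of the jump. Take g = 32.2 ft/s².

V₁ = 128 ft/s

Fr₂ = V₂/√(g·y₂) = 8.79/√(32.2×65.4) = 0.192.
From the momentum equation (using Fr₂), y₁/y₂ = ½[√(1 + 8Fr₂²) − 1] = ½[√1.294 − 1] = 0.0687.
y₁ = 0.0687 × 65.4 = 4.49 ft.
V₁ = q/y₁ = 575/4.49 = 128 ft/s.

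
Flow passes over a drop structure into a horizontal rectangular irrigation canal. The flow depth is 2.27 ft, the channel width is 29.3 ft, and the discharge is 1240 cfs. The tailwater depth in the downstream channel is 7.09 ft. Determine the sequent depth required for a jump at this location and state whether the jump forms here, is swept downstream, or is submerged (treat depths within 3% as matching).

y₂ = 5.96 ft; the jump is submerged

q = Q/b = 1240/29.3 = 42.3 ft²/s; V₁ = q/y₁ = 18.6 ft/s. Fr₁ = V₁/√(g·y₁) = 2.18.
Conjugate-depth relation: y₂/y₁ = ½[√(1 + 8Fr₁²) − 1] = ½[√39.04 − 1] = 2.62.
y₂ = 2.62 × 2.27 = 5.96 ft.
Tailwater y_tw = 7.09 ft: y_tw > y₂, so the jump is submerged.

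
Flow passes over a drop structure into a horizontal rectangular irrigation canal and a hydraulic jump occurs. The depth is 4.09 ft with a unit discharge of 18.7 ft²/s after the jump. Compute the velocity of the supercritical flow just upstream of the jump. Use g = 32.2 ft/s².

V₁ = 18.1 ft/s

V₂ = q/y₂ = 18.7/4.09 = 4.57 ft/s; Fr₂ = V₂/√(g·y₂) = 0.398.
Since the conjugate-depth ratio holds either way, y₁/y₂ = ½[√(1 + 8Fr₂²) − 1] = ½[√2.270 − 1] = 0.253.
y₁ = 0.253 × 4.09 = 1.04 ft.
V₁ = q/y₁ = 18.7/1.04 = 18.1 ft/s.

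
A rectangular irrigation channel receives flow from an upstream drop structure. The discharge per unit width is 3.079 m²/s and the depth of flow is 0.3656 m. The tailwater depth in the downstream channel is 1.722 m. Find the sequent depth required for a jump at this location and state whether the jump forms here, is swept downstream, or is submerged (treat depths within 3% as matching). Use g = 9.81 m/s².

V₁ = q/y₁ = 3.079/0.3656 = 8.422 m/s. Fr₁ = V₁/√(g·y₁) = 8.422/√(9.81×0.3656) = 4.447.
By Bélanger, y₂/y₁ = ½[√(1 + 8Fr₁²) − 1] = ½[√159.21 − 1] = 5.809.
y₂ = 5.809 × 0.3656 = 2.124 m.
Tailwater y_tw = 1.722 m: y_tw < y₂, so the jump is swept downstream.

y₂ = 2.124 m; the jump is swept downstream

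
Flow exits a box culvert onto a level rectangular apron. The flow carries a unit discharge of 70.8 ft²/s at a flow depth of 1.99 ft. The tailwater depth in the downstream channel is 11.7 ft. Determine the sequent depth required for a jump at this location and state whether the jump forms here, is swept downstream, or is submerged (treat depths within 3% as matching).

y₂ = 11.6 ft; the jump forms here

V₁ = q/y₁ = 70.8/1.99 = 35.6 ft/s. Fr₁ = V₁/√(g·y₁) = 35.6/√(32.2×1.99) = 4.44.
Conjugate-depth relation: y₂/y₁ = ½[√(1 + 8Fr₁²) − 1] = ½[√159.0 − 1] = 5.81.
y₂ = 5.81 × 1.99 = 11.6 ft.
Tailwater y_tw = 11.7 ft: y_tw ≈ y₂, so the jump forms here.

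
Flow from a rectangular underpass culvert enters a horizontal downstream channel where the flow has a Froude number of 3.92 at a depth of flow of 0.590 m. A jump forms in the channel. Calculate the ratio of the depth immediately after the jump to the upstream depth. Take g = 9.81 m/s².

y₂/y₁ = 5.07

Fr₁ = 3.92 (given).
Bélanger equation: y₂/y₁ = ½[√(1 + 8Fr₁²) − 1] = ½[√123.9 − 1] = 5.07.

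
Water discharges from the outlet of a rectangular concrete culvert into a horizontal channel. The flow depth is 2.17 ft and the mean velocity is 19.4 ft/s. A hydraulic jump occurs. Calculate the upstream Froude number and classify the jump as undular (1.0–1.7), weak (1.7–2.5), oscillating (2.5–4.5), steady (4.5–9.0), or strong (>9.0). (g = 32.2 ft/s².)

Fr₁ = 2.32; weak jump

Fr₁ = V₁/√(g·y₁) = 19.4/√(32.2×2.17) = 2.32.
Fr₁ = 2.32 lies in the weak range.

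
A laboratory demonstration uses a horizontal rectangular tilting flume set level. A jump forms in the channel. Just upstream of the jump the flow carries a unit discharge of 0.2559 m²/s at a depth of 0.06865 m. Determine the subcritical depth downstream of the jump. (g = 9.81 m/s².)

V₁ = q/y₁ = 0.2559/0.06865 = 3.728 m/s. Fr₁ = V₁/√(g·y₁) = 3.728/√(9.81×0.06865) = 4.542.
From the momentum equation for a rectangular channel, y₂/y₁ = ½[√(1 + 8Fr₁²) − 1] = ½[√166.06 − 1] = 5.943.
y₂ = 5.943 × 0.06865 = 0.4080 m.

y₂ = 0.4080 m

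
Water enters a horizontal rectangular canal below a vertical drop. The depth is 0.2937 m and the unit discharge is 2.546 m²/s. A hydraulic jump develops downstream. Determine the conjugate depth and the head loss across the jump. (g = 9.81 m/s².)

V₁ = q/y₁ = 2.546/0.2937 = 8.669 m/s. Fr₁ = V₁/√(g·y₁) = 8.669/√(9.81×0.2937) = 5.107.
Conjugate-depth relation: y₂/y₁ = ½[√(1 + 8Fr₁²) − 1] = ½[√209.65 − 1] = 6.740.
y₂ = 6.740 × 0.2937 = 1.979 m.
V₂ = q/y₂ = 2.546/1.979 = 1.286 m/s. E₁ = y₁ + V₁²/2g = 4.124 m; E₂ = y₂ + V₂²/2g = 2.064 m. ΔE = E₁ − E₂ = 2.060 m.

y₂ = 1.979 m; ΔE = 2.060 m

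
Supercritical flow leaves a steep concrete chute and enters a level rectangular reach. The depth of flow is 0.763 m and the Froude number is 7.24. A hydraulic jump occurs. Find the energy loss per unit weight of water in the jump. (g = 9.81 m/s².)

ΔE = 13.1 m

Fr₁ = 7.24 (given).
Sequent-depth ratio: y₂/y₁ = ½[√(1 + 8Fr₁²) − 1] = ½[√420.3 − 1] = 9.75.
y₂ = 9.75 × 0.763 = 7.44 m.
Head loss: ΔE = (y₂ − y₁)³/(4y₁y₂) = (7.44 − 0.763)³/(4×0.763×7.44) = 298/22.7 = 13.1 m.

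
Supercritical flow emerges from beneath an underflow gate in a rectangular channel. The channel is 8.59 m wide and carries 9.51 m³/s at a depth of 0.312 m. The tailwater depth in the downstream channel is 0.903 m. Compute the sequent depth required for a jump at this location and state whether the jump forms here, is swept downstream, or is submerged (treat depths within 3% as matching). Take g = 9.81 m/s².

y₂ = 0.752 m; the jump is submerged

q = Q/b = 9.51/8.59 = 1.11 m²/s; V₁ = q/y₁ = 3.55 m/s. Fr₁ = V₁/√(g·y₁) = 2.03.
By Bélanger, y₂/y₁ = ½[√(1 + 8Fr₁²) − 1] = ½[√33.91 − 1] = 2.41.
y₂ = 2.41 × 0.312 = 0.752 m.
Tailwater y_tw = 0.903 m: y_tw > y₂, so the jump is submerged.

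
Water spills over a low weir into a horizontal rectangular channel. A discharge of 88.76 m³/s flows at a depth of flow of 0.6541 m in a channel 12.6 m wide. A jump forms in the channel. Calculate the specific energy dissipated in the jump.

ΔE = 2.753 m

q = Q/b = 88.76/12.6 = 7.044 m²/s; V₁ = q/y₁ = 10.77 m/s. Fr₁ = V₁/√(g·y₁) = 4.252.
From the momentum equation for a rectangular channel, y₂/y₁ = ½[√(1 + 8Fr₁²) − 1] = ½[√145.60 − 1] = 5.533.
y₂ = 5.533 × 0.6541 = 3.619 m.
Head loss: ΔE = (y₂ − y₁)³/(4y₁y₂) = (3.619 − 0.6541)³/(4×0.6541×3.619) = 26.07/9.470 = 2.753 m.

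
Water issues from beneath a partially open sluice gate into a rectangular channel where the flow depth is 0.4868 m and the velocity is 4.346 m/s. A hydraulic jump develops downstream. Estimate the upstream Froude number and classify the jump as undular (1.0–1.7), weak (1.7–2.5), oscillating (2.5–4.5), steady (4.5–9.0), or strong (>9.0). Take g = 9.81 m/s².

Fr₁ = 1.989; weak jump

Fr₁ = V₁/√(g·y₁) = 4.346/√(9.81×0.4868) = 1.989.
Fr₁ = 1.989 lies in the weak range.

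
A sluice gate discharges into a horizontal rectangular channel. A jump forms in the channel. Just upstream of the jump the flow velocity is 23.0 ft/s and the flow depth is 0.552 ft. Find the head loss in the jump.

Fr₁ = V₁/√(g·y₁) = 23.0/√(32.2×0.552) = 5.46.
By Bélanger, y₂/y₁ = ½[√(1 + 8Fr₁²) − 1] = ½[√239.1 − 1] = 7.23.
y₂ = 7.23 × 0.552 = 3.99 ft.
Head loss: ΔE = (y₂ − y₁)³/(4y₁y₂) = (3.99 − 0.552)³/(4×0.552×3.99) = 40.7/8.81 = 4.62 ft.

ΔE = 4.62 ft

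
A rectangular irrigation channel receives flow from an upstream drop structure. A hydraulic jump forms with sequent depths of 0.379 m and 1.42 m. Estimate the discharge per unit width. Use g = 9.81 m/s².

q = 2.18 m²/s

For a rectangular channel the momentum equation gives q² = ½·g·y₁·y₂·(y₁ + y₂) = ½×9.81×0.379×1.42×1.80 = 4.75.
q = √4.75 = 2.18 m²/s.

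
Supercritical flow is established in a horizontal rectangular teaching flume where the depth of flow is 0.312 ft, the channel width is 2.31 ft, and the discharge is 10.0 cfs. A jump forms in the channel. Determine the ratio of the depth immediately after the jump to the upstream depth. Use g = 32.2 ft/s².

y₂/y₁ = 5.71

q = Q/b = 10.0/2.31 = 4.33 ft²/s; V₁ = q/y₁ = 13.9 ft/s. Fr₁ = V₁/√(g·y₁) = 4.38.
Sequent-depth ratio: y₂/y₁ = ½[√(1 + 8Fr₁²) − 1] = ½[√154.3 − 1] = 5.71.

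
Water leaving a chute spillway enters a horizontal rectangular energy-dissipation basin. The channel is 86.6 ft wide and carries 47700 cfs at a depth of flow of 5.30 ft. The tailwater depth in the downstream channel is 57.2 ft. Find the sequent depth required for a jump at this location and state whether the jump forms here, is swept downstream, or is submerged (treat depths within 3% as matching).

y₂ = 57.0 ft; the jump forms here

q = Q/b = 47700/86.6 = 551 ft²/s; V₁ = q/y₁ = 104 ft/s. Fr₁ = V₁/√(g·y₁) = 7.96.
By Bélanger, y₂/y₁ = ½[√(1 + 8Fr₁²) − 1] = ½[√507.3 − 1] = 10.8.
y₂ = 10.8 × 5.30 = 57.0 ft.
Tailwater y_tw = 57.2 ft: y_tw ≈ y₂, so the jump forms here.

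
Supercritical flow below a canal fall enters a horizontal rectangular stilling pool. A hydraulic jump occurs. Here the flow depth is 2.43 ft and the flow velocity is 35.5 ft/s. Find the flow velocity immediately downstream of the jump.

V₂ = 6.83 ft/s

Fr₁ = V₁/√(g·y₁) = 35.5/√(32.2×2.43) = 4.01.
Bélanger equation: y₂/y₁ = ½[√(1 + 8Fr₁²) − 1] = ½[√129.9 − 1] = 5.20.
y₂ = 5.20 × 2.43 = 12.6 ft.
q = V₁·y₁ = 35.5 × 2.43 = 86.3 ft²/s.
V₂ = q/y₂ = 86.3/12.6 = 6.83 ft/s.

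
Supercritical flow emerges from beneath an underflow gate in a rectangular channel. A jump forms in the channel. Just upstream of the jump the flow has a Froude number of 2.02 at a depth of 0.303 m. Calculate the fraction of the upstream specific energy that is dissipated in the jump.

ΔE/E₁ = 0.0940 (9.40%)

Fr₁ = 2.02 (given).
Conjugate-depth relation: y₂/y₁ = ½[√(1 + 8Fr₁²) − 1] = ½[√33.64 − 1] = 2.40.
y₂ = 2.40 × 0.303 = 0.727 m.
E₁ = y₁(1 + Fr₁²/2) = 0.303×(1 + 2.02²/2) = 0.921 m. ΔE = (y₂ − y₁)³/(4y₁y₂) = 0.0866 m. ΔE/E₁ = 0.0866/0.921 = 0.0940.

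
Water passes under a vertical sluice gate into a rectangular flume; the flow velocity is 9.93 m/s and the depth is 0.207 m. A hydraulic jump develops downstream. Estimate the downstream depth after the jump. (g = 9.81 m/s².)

Fr₁ = V₁/√(g·y₁) = 9.93/√(9.81×0.207) = 6.97.
Conjugate-depth relation: y₂/y₁ = ½[√(1 + 8Fr₁²) − 1] = ½[√389.5 − 1] = 9.37.
y₂ = 9.37 × 0.207 = 1.94 m.

y₂ = 1.94 m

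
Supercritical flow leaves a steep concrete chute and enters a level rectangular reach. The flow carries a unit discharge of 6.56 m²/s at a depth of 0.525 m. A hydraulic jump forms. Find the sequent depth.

V₁ = q/y₁ = 6.56/0.525 = 12.5 m/s. Fr₁ = V₁/√(g·y₁) = 12.5/√(9.81×0.525) = 5.51.
From the momentum equation for a rectangular channel, y₂/y₁ = ½[√(1 + 8Fr₁²) − 1] = ½[√243.5 − 1] = 7.30.
y₂ = 7.30 × 0.525 = 3.83 m.

y₂ = 3.83 m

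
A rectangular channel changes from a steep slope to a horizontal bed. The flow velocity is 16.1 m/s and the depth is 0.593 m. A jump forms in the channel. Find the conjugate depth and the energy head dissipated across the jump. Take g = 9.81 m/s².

Fr₁ = V₁/√(g·y₁) = 16.1/√(9.81×0.593) = 6.68.
By Bélanger, y₂/y₁ = ½[√(1 + 8Fr₁²) − 1] = ½[√357.5 − 1] = 8.95.
y₂ = 8.95 × 0.593 = 5.31 m.
q = V₁·y₁ = 16.1 × 0.593 = 9.55 m²/s. V₂ = q/y₂ = 9.55/5.31 = 1.80 m/s. E₁ = y₁ + V₁²/2g = 13.8 m; E₂ = y₂ + V₂²/2g = 5.47 m. ΔE = E₁ − E₂ = 8.33 m.

y₂ = 5.31 m; ΔE = 8.33 m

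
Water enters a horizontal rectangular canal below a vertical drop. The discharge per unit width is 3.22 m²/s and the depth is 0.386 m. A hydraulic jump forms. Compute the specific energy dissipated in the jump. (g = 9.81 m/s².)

V₁ = q/y₁ = 3.22/0.386 = 8.34 m/s. Fr₁ = V₁/√(g·y₁) = 8.34/√(9.81×0.386) = 4.29.
From the momentum equation for a rectangular channel, y₂/y₁ = ½[√(1 + 8Fr₁²) − 1] = ½[√148.0 − 1] = 5.58.
y₂ = 5.58 × 0.386 = 2.16 m.
Head loss: ΔE = (y₂ − y₁)³/(4y₁y₂) = (2.16 − 0.386)³/(4×0.386×2.16) = 5.54/3.33 = 1.66 m.

ΔE = 1.66 m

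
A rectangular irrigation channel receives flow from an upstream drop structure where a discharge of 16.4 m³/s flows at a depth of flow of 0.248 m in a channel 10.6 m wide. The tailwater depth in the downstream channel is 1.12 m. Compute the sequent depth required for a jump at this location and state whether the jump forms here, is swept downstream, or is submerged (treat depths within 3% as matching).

q = Q/b = 16.4/10.6 = 1.55 m²/s; V₁ = q/y₁ = 6.24 m/s. Fr₁ = V₁/√(g·y₁) = 4.00.
From the momentum equation for a rectangular channel, y₂/y₁ = ½[√(1 + 8Fr₁²) − 1] = ½[√129.0 − 1] = 5.18.
y₂ = 5.18 × 0.248 = 1.28 m.
Tailwater y_tw = 1.12 m: y_tw < y₂, so the jump is swept downstream.

y₂ = 1.28 m; the jump is swept downstream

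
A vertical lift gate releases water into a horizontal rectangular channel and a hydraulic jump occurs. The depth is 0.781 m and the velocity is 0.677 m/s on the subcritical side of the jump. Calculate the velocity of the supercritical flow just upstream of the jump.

V₁ = 6.27 m/s

Fr₂ = V₂/√(g·y₂) = 0.677/√(9.81×0.781) = 0.245.
From the momentum equation (using Fr₂), y₁/y₂ = ½[√(1 + 8Fr₂²) − 1] = ½[√1.479 − 1] = 0.108.
y₁ = 0.108 × 0.781 = 0.0843 m.
V₁ = q/y₁ = 0.529/0.0843 = 6.27 m/s.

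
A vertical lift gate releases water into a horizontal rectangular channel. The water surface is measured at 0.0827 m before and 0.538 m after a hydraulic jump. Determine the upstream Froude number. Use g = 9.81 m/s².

Fr₁ = 4.94

For a rectangular channel the momentum equation gives q² = ½·g·y₁·y₂·(y₁ + y₂) = ½×9.81×0.0827×0.538×0.621 = 0.135.
q = √0.135 = 0.368 m²/s.
V₁ = q/y₁ = 4.45 m/s; Fr₁ = V₁/√(g·y₁) = 4.94.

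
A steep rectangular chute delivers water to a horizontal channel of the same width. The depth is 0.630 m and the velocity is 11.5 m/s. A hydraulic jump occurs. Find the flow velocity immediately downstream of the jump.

Fr₁ = V₁/√(g·y₁) = 11.5/√(9.81×0.630) = 4.63.
From the momentum equation for a rectangular channel, y₂/y₁ = ½[√(1 + 8Fr₁²) − 1] = ½[√172.2 − 1] = 6.06.
y₂ = 6.06 × 0.630 = 3.82 m.
q = V₁·y₁ = 11.5 × 0.630 = 7.25 m²/s.
V₂ = q/y₂ = 7.25/3.82 = 1.90 m/s.

V₂ = 1.90 m/s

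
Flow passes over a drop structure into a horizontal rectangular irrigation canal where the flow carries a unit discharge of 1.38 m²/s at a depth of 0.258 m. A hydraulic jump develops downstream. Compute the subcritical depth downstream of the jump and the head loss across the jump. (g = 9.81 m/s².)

V₁ = q/y₁ = 1.38/0.258 = 5.35 m/s. Fr₁ = V₁/√(g·y₁) = 5.35/√(9.81×0.258) = 3.36.
Bélanger equation: y₂/y₁ = ½[√(1 + 8Fr₁²) − 1] = ½[√91.43 − 1] = 4.28.
y₂ = 4.28 × 0.258 = 1.10 m.
V₂ = q/y₂ = 1.38/1.10 = 1.25 m/s. E₁ = y₁ + V₁²/2g = 1.72 m; E₂ = y₂ + V₂²/2g = 1.18 m. ΔE = E₁ − E₂ = 0.532 m.

y₂ = 1.10 m; ΔE = 0.532 m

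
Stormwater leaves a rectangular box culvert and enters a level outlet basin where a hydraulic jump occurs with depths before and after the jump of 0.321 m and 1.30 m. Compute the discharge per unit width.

q = 1.82 m²/s

For a rectangular channel the momentum equation gives q² = ½·g·y₁·y₂·(y₁ + y₂) = ½×9.81×0.321×1.30×1.62 = 3.32.
q = √3.32 = 1.82 m²/s.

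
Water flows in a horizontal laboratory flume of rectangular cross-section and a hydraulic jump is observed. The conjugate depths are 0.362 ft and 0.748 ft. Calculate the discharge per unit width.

q = 2.20 ft²/s

For a rectangular channel the momentum equation gives q² = ½·g·y₁·y₂·(y₁ + y₂) = ½×32.2×0.362×0.748×1.11 = 4.84.
q = √4.84 = 2.20 ft²/s.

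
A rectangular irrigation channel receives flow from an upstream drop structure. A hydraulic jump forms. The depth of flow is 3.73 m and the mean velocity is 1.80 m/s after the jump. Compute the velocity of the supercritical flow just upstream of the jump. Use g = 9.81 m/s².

V₁ = 11.7 m/s

Fr₂ = V₂/√(g·y₂) = 1.80/√(9.81×3.73) = 0.298.
From the momentum equation (using Fr₂), y₁/y₂ = ½[√(1 + 8Fr₂²) − 1] = ½[√1.708 − 1] = 0.154.
y₁ = 0.154 × 3.73 = 0.573 m.
V₁ = q/y₁ = 6.71/0.573 = 11.7 m/s.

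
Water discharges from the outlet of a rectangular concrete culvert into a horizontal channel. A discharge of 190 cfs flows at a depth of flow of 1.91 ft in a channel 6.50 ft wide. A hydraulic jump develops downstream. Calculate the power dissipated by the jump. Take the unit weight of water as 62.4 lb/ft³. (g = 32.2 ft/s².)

P = 9.92 hp

q = Q/b = 190/6.50 = 29.2 ft²/s; V₁ = q/y₁ = 15.3 ft/s. Fr₁ = V₁/√(g·y₁) = 1.95.
Bélanger equation: y₂/y₁ = ½[√(1 + 8Fr₁²) − 1] = ½[√31.47 − 1] = 2.30.
y₂ = 2.30 × 1.91 = 4.40 ft.
V₂ = q/y₂ = 29.2/4.40 = 6.64 ft/s. E₁ = y₁ + V₁²/2g = 5.55 ft; E₂ = y₂ + V₂²/2g = 5.09 ft. ΔE = E₁ − E₂ = 0.460 ft.
P = γ·Q·ΔE/550 = 62.4 × 190 × 0.460 / 550 = 9.92 hp.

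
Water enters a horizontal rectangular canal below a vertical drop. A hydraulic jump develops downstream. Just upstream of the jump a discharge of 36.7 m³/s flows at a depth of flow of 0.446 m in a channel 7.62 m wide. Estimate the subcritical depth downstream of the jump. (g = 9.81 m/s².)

y₂ = 3.04 m

q = Q/b = 36.7/7.62 = 4.82 m²/s; V₁ = q/y₁ = 10.8 m/s. Fr₁ = V₁/√(g·y₁) = 5.16.
Conjugate-depth relation: y₂/y₁ = ½[√(1 + 8Fr₁²) − 1] = ½[√214.2 − 1] = 6.82.
y₂ = 6.82 × 0.446 = 3.04 m.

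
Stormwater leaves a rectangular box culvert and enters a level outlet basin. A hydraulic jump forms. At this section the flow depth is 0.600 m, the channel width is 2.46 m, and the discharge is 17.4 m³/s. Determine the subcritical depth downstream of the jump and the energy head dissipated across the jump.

y₂ = 3.83 m; ΔE = 3.68 m

q = Q/b = 17.4/2.46 = 7.07 m²/s; V₁ = q/y₁ = 11.8 m/s. Fr₁ = V₁/√(g·y₁) = 4.86.
From the momentum equation for a rectangular channel, y₂/y₁ = ½[√(1 + 8Fr₁²) − 1] = ½[√189.9 − 1] = 6.39.
y₂ = 6.39 × 0.600 = 3.83 m.
Head loss: ΔE = (y₂ − y₁)³/(4y₁y₂) = (3.83 − 0.600)³/(4×0.600×3.83) = 33.8/9.20 = 3.68 m.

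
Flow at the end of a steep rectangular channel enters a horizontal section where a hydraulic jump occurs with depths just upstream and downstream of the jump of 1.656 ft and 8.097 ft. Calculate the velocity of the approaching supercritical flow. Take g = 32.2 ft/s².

For a rectangular channel the momentum equation gives q² = ½·g·y₁·y₂·(y₁ + y₂) = ½×32.2×1.656×8.097×9.753 = 2105.
q = √2105 = 45.89 ft²/s.
V₁ = q/y₁ = 45.89/1.656 = 27.71 ft/s.

V₁ = 27.71 ft/s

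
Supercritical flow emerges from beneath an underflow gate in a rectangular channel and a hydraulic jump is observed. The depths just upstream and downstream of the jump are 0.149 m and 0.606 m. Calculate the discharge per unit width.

q = 0.578 m²/s

For a rectangular channel the momentum equation gives q² = ½·g·y₁·y₂·(y₁ + y₂) = ½×9.81×0.149×0.606×0.755 = 0.334.
q = √0.334 = 0.578 m²/s.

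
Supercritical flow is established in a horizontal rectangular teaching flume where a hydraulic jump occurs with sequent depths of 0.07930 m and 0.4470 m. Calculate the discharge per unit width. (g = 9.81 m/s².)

For a rectangular channel the momentum equation gives q² = ½·g·y₁·y₂·(y₁ + y₂) = ½×9.81×0.07930×0.4470×0.5263 = 0.09151.
q = √0.09151 = 0.3025 m²/s.

q = 0.3025 m²/s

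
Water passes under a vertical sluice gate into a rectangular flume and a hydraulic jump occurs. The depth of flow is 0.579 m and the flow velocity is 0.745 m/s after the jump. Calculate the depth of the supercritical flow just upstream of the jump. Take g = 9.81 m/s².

Fr₂ = V₂/√(g·y₂) = 0.745/√(9.81×0.579) = 0.313.
Since the conjugate-depth ratio holds either way, y₁/y₂ = ½[√(1 + 8Fr₂²) − 1] = ½[√1.782 − 1] = 0.167.
y₁ = 0.167 × 0.579 = 0.0969 m.

y₁ = 0.0969 m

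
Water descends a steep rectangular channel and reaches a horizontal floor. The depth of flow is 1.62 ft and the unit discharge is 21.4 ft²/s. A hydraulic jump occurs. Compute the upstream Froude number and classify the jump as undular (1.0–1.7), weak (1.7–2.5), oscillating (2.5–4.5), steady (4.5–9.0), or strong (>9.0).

Fr₁ = 1.83; weak jump

V₁ = q/y₁ = 21.4/1.62 = 13.2 ft/s. Fr₁ = V₁/√(g·y₁) = 13.2/√(32.2×1.62) = 1.83.
Fr₁ = 1.83 lies in the weak range.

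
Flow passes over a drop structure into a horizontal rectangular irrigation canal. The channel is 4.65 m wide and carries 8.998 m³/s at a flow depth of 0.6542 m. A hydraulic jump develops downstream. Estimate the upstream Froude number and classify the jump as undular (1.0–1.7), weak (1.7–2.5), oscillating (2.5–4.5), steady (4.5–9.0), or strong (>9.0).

q = Q/b = 8.998/4.65 = 1.935 m²/s; V₁ = q/y₁ = 2.958 m/s. Fr₁ = V₁/√(g·y₁) = 1.168.
Fr₁ = 1.168 lies in the undular range.

Fr₁ = 1.168; undular jump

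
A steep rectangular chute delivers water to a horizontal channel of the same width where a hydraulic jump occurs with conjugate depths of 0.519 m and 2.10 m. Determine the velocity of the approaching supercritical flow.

For a rectangular channel the momentum equation gives q² = ½·g·y₁·y₂·(y₁ + y₂) = ½×9.81×0.519×2.10×2.62 = 14.0.
q = √14.0 = 3.74 m²/s.
V₁ = q/y₁ = 3.74/0.519 = 7.21 m/s.

V₁ = 7.21 m/s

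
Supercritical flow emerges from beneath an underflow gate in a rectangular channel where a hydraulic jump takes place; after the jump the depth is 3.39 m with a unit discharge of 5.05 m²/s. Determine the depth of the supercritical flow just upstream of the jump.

y₁ = 0.404 m

V₂ = q/y₂ = 5.05/3.39 = 1.49 m/s; Fr₂ = V₂/√(g·y₂) = 0.258.
The Bélanger relation is symmetric: y₁/y₂ = ½[√(1 + 8Fr₂²) − 1] = ½[√1.534 − 1] = 0.119.
y₁ = 0.119 × 3.39 = 0.404 m.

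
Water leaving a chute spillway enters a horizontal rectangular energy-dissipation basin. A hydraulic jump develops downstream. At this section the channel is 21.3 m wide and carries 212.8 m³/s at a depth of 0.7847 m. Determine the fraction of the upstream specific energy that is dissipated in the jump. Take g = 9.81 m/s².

ΔE/E₁ = 0.454 (45.4%)

q = Q/b = 212.8/21.3 = 9.991 m²/s; V₁ = q/y₁ = 12.73 m/s. Fr₁ = V₁/√(g·y₁) = 4.589.
Sequent-depth ratio: y₂/y₁ = ½[√(1 + 8Fr₁²) − 1] = ½[√169.46 − 1] = 6.009.
y₂ = 6.009 × 0.7847 = 4.715 m.
E₁ = y₁ + V₁²/2g = 9.047 m. ΔE = (y₂ − y₁)³/(4y₁y₂) = 4.103 m. ΔE/E₁ = 4.103/9.047 = 0.454.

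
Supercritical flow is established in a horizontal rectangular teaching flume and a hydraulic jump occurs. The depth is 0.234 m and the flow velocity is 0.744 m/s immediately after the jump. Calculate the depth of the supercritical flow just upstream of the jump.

y₁ = 0.0832 m

Fr₂ = V₂/√(g·y₂) = 0.744/√(9.81×0.234) = 0.491.
Since the conjugate-depth ratio holds either way, y₁/y₂ = ½[√(1 + 8Fr₂²) − 1] = ½[√2.929 − 1] = 0.356.
y₁ = 0.356 × 0.234 = 0.0832 m.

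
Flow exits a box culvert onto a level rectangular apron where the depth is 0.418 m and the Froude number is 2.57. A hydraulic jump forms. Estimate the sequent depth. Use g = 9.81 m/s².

y₂ = 1.32 m

Fr₁ = 2.57 (given).
Conjugate-depth relation: y₂/y₁ = ½[√(1 + 8Fr₁²) − 1] = ½[√53.84 − 1] = 3.17.
y₂ = 3.17 × 0.418 = 1.32 m.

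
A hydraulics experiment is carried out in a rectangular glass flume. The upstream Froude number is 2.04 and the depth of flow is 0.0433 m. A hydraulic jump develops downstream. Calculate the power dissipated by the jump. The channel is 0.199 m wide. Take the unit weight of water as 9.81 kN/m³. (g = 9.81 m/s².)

Fr₁ = 2.04 (given).
Conjugate-depth relation: y₂/y₁ = ½[√(1 + 8Fr₁²) − 1] = ½[√34.29 − 1] = 2.43.
y₂ = 2.43 × 0.0433 = 0.105 m.
Head loss: ΔE = (y₂ − y₁)³/(4y₁y₂) = (0.105 − 0.0433)³/(4×0.0433×0.105) = 0.000236/0.0182 = 0.0130 m.
V₁ = Fr₁·√(g·y₁) = 2.04×√(9.81×0.0433) = 1.33 m/s; q = V₁·y₁ = 0.0576 m²/s. Q = q·b = 0.0576 × 0.199 = 0.0115 m³/s. P = γ·Q·ΔE = 9.81 × 0.0115 × 0.0130 = 0.00146 kW.

P = 0.00146 kW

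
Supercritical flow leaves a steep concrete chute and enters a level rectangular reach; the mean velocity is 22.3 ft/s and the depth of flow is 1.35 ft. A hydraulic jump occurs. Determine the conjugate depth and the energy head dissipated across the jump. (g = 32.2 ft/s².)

Fr₁ = V₁/√(g·y₁) = 22.3/√(32.2×1.35) = 3.38.
By Bélanger, y₂/y₁ = ½[√(1 + 8Fr₁²) − 1] = ½[√92.52 − 1] = 4.31.
y₂ = 4.31 × 1.35 = 5.82 ft.
Head loss: ΔE = (y₂ − y₁)³/(4y₁y₂) = (5.82 − 1.35)³/(4×1.35×5.82) = 89.2/31.4 = 2.84 ft.

y₂ = 5.82 ft; ΔE = 2.84 ft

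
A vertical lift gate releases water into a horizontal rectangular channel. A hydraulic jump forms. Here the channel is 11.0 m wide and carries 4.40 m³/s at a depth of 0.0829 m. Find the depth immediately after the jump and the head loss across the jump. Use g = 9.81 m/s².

y₂ = 0.587 m; ΔE = 0.659 m

q = Q/b = 4.40/11.0 = 0.400 m²/s; V₁ = q/y₁ = 4.83 m/s. Fr₁ = V₁/√(g·y₁) = 5.35.
Conjugate-depth relation: y₂/y₁ = ½[√(1 + 8Fr₁²) − 1] = ½[√230.0 − 1] = 7.08.
y₂ = 7.08 × 0.0829 = 0.587 m.
Head loss: ΔE = (y₂ − y₁)³/(4y₁y₂) = (0.587 − 0.0829)³/(4×0.0829×0.587) = 0.128/0.195 = 0.659 m.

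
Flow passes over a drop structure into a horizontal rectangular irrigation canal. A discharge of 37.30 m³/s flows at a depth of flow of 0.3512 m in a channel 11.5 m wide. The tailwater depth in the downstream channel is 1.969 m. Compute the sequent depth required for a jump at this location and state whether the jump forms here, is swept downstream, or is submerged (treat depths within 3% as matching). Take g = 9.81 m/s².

q = Q/b = 37.30/11.5 = 3.243 m²/s; V₁ = q/y₁ = 9.235 m/s. Fr₁ = V₁/√(g·y₁) = 4.976.
Sequent-depth ratio: y₂/y₁ = ½[√(1 + 8Fr₁²) − 1] = ½[√199.05 − 1] = 6.554.
y₂ = 6.554 × 0.3512 = 2.302 m.
Tailwater y_tw = 1.969 m: y_tw < y₂, so the jump is swept downstream.

y₂ = 2.302 m; the jump is swept downstream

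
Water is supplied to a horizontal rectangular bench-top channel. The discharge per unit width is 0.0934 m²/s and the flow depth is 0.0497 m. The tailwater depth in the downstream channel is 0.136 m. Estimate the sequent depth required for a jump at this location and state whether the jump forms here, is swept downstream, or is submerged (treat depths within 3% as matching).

y₂ = 0.166 m; the jump is swept downstream

V₁ = q/y₁ = 0.0934/0.0497 = 1.88 m/s. Fr₁ = V₁/√(g·y₁) = 1.88/√(9.81×0.0497) = 2.69.
By Bélanger, y₂/y₁ = ½[√(1 + 8Fr₁²) − 1] = ½[√58.95 − 1] = 3.34.
y₂ = 3.34 × 0.0497 = 0.166 m.
Tailwater y_tw = 0.136 m: y_tw < y₂, so the jump is swept downstream.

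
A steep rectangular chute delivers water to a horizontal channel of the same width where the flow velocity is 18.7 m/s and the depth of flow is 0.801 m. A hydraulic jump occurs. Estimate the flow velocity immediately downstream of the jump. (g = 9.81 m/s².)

Fr₁ = V₁/√(g·y₁) = 18.7/√(9.81×0.801) = 6.67.
From the momentum equation for a rectangular channel, y₂/y₁ = ½[√(1 + 8Fr₁²) − 1] = ½[√357.0 − 1] = 8.95.
y₂ = 8.95 × 0.801 = 7.17 m.
q = V₁·y₁ = 18.7 × 0.801 = 15.0 m²/s.
V₂ = q/y₂ = 15.0/7.17 = 2.09 m/s.

V₂ = 2.09 m/s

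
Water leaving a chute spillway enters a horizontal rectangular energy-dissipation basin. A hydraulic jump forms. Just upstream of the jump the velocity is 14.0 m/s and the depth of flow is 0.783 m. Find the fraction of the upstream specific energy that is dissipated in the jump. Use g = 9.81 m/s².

Fr₁ = V₁/√(g·y₁) = 14.0/√(9.81×0.783) = 5.05.
Bélanger equation: y₂/y₁ = ½[√(1 + 8Fr₁²) − 1] = ½[√205.1 − 1] = 6.66.
y₂ = 6.66 × 0.783 = 5.22 m.
E₁ = y₁ + V₁²/2g = 10.8 m. ΔE = (y₂ − y₁)³/(4y₁y₂) = 5.33 m. ΔE/E₁ = 5.33/10.8 = 0.495.

ΔE/E₁ = 0.495 (49.5%)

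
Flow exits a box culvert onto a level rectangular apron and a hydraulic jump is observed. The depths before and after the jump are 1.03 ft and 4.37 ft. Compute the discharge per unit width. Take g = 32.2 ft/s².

For a rectangular channel the momentum equation gives q² = ½·g·y₁·y₂·(y₁ + y₂) = ½×32.2×1.03×4.37×5.40 = 391.
q = √391 = 19.8 ft²/s.

q = 19.8 ft²/s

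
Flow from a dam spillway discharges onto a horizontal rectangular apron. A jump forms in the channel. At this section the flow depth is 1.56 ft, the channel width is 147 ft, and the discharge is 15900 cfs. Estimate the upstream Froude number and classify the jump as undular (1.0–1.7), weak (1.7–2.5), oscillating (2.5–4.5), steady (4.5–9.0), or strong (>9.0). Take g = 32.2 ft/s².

Fr₁ = 9.78; strong jump

q = Q/b = 15900/147 = 108 ft²/s; V₁ = q/y₁ = 69.3 ft/s. Fr₁ = V₁/√(g·y₁) = 9.78.
Fr₁ = 9.78 lies in the strong range.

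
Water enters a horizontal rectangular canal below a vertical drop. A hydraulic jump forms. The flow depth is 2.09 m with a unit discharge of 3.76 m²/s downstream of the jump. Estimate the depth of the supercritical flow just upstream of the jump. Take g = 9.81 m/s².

y₁ = 0.527 m

V₂ = q/y₂ = 3.76/2.09 = 1.80 m/s; Fr₂ = V₂/√(g·y₂) = 0.397.
Applying the sequent-depth relation in reverse, y₁/y₂ = ½[√(1 + 8Fr₂²) − 1] = ½[√2.263 − 1] = 0.252.
y₁ = 0.252 × 2.09 = 0.527 m.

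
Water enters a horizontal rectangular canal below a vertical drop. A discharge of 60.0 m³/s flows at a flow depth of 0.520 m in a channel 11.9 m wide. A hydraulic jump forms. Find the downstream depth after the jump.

q = Q/b = 60.0/11.9 = 5.04 m²/s; V₁ = q/y₁ = 9.70 m/s. Fr₁ = V₁/√(g·y₁) = 4.29.
Sequent-depth ratio: y₂/y₁ = ½[√(1 + 8Fr₁²) − 1] = ½[√148.4 − 1] = 5.59.
y₂ = 5.59 × 0.520 = 2.91 m.

y₂ = 2.91 m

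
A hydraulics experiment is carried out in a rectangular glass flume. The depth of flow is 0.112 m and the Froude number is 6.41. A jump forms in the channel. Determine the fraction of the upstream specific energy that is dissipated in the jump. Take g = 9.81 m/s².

Fr₁ = 6.41 (given).
From the momentum equation for a rectangular channel, y₂/y₁ = ½[√(1 + 8Fr₁²) − 1] = ½[√329.7 − 1] = 8.58.
y₂ = 8.58 × 0.112 = 0.961 m.
E₁ = y₁(1 + Fr₁²/2) = 0.112×(1 + 6.41²/2) = 2.41 m. ΔE = (y₂ − y₁)³/(4y₁y₂) = 1.42 m. ΔE/E₁ = 1.42/2.41 = 0.589.

ΔE/E₁ = 0.589 (58.9%)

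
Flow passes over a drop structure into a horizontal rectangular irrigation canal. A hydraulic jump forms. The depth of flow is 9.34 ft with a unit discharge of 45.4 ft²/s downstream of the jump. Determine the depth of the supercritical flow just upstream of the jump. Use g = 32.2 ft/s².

V₂ = q/y₂ = 45.4/9.34 = 4.86 ft/s; Fr₂ = V₂/√(g·y₂) = 0.280.
Applying the sequent-depth relation in reverse, y₁/y₂ = ½[√(1 + 8Fr₂²) − 1] = ½[√1.628 − 1] = 0.138.
y₁ = 0.138 × 9.34 = 1.29 ft.

y₁ = 1.29 ft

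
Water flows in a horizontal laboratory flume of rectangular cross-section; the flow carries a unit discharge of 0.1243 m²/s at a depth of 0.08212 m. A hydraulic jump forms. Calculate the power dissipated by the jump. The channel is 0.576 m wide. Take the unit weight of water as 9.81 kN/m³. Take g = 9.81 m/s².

P = 0.006121 kW

V₁ = q/y₁ = 0.1243/0.08212 = 1.514 m/s. Fr₁ = V₁/√(g·y₁) = 1.514/√(9.81×0.08212) = 1.686.
Bélanger equation: y₂/y₁ = ½[√(1 + 8Fr₁²) − 1] = ½[√23.752 − 1] = 1.937.
y₂ = 1.937 × 0.08212 = 0.1590 m.
Head loss: ΔE = (y₂ − y₁)³/(4y₁y₂) = (0.1590 − 0.08212)³/(4×0.08212×0.1590) = 0.0004553/0.05224 = 0.008714 m.
Q = q·b = 0.1243 × 0.576 = 0.07160 m³/s. P = γ·Q·ΔE = 9.81 × 0.07160 × 0.008714 = 0.006121 kW.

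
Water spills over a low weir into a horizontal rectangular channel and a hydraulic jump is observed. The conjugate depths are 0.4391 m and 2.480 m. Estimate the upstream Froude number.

Fr₁ = 4.333

For a rectangular channel the momentum equation gives q² = ½·g·y₁·y₂·(y₁ + y₂) = ½×9.81×0.4391×2.480×2.919 = 15.59.
q = √15.59 = 3.949 m²/s.
V₁ = q/y₁ = 8.993 m/s; Fr₁ = V₁/√(g·y₁) = 4.333.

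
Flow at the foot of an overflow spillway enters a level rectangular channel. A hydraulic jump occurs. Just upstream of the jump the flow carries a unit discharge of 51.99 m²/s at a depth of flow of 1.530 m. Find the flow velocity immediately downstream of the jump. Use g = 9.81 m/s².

V₁ = q/y₁ = 51.99/1.530 = 33.98 m/s. Fr₁ = V₁/√(g·y₁) = 33.98/√(9.81×1.530) = 8.771.
Bélanger equation: y₂/y₁ = ½[√(1 + 8Fr₁²) − 1] = ½[√616.44 − 1] = 11.91.
y₂ = 11.91 × 1.530 = 18.23 m.
V₂ = q/y₂ = 51.99/18.23 = 2.852 m/s.

V₂ = 2.852 m/s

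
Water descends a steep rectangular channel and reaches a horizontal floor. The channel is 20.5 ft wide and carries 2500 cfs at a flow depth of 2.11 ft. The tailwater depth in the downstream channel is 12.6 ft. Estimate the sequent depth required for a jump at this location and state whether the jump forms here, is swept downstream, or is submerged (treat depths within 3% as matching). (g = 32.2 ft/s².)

y₂ = 19.9 ft; the jump is swept downstream

q = Q/b = 2500/20.5 = 122 ft²/s; V₁ = q/y₁ = 57.8 ft/s. Fr₁ = V₁/√(g·y₁) = 7.01.
Sequent-depth ratio: y₂/y₁ = ½[√(1 + 8Fr₁²) − 1] = ½[√394.3 − 1] = 9.43.
y₂ = 9.43 × 2.11 = 19.9 ft.
Tailwater y_tw = 12.6 ft: y_tw < y₂, so the jump is swept downstream.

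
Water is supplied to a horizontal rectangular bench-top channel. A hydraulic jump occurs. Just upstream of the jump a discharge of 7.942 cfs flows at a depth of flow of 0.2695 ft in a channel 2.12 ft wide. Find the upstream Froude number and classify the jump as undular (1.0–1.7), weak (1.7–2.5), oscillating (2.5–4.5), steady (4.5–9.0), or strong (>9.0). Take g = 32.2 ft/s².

q = Q/b = 7.942/2.12 = 3.746 ft²/s; V₁ = q/y₁ = 13.90 ft/s. Fr₁ = V₁/√(g·y₁) = 4.719.
Fr₁ = 4.719 lies in the steady range.

Fr₁ = 4.719; steady jump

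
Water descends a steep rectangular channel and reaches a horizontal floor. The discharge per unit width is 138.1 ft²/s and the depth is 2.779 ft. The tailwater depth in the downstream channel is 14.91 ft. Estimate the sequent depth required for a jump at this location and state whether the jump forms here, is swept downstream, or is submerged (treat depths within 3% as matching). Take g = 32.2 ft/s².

y₂ = 19.30 ft; the jump is swept downstream

V₁ = q/y₁ = 138.1/2.779 = 49.69 ft/s. Fr₁ = V₁/√(g·y₁) = 49.69/√(32.2×2.779) = 5.253.
Conjugate-depth relation: y₂/y₁ = ½[√(1 + 8Fr₁²) − 1] = ½[√221.78 − 1] = 6.946.
y₂ = 6.946 × 2.779 = 19.30 ft.
Tailwater y_tw = 14.91 ft: y_tw < y₂, so the jump is swept downstream.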